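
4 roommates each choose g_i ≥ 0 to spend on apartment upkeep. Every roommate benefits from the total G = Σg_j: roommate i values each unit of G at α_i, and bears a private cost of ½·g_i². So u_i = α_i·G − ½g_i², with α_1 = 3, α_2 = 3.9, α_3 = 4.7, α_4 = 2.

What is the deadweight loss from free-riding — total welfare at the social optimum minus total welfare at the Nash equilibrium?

210.11

Roommate i's FOC: ∂u_i/∂g_i = α_i − g_i = 0, so g_i* = α_i.
NE contributions = (3, 3.9, 4.7, 2); G = 13.6.
W^NE = (Σα)·G − ½Σα_i² = 13.6² − ½·50.3 = 159.81.
Planner sets g_i = Σα_j = 13.6 for every i, so G^SO = 4·13.6 = 54.4.
W^SO = (Σα)·G^SO − ½·4·(Σα)² = (4/2)·13.6² = 369.92.
Deadweight loss = W^SO − W^NE = 210.11.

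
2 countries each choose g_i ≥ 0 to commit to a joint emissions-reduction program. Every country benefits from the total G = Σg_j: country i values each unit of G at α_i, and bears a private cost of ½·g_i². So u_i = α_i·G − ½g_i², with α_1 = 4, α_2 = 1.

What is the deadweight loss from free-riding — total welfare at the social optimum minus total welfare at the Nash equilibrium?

Country i's FOC: ∂u_i/∂g_i = α_i − g_i = 0, so g_i* = α_i.
NE contributions = (4, 1); G = 5.
W^NE = (Σα)·G − ½Σα_i² = 5² − ½·17 = 16.5.
Planner sets g_i = Σα_j = 5 for every i, so G^SO = 2·5 = 10.
W^SO = (Σα)·G^SO − ½·2·(Σα)² = (2/2)·5² = 25.
Deadweight loss = W^SO − W^NE = 8.5.

8.5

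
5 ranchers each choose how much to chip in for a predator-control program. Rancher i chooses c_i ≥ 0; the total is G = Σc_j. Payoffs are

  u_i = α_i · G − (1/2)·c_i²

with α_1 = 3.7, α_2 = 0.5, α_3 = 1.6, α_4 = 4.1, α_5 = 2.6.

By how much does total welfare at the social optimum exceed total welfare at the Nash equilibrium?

254.41

Rancher i's FOC: ∂u_i/∂c_i = α_i − c_i = 0, so c_i* = α_i.
NE contributions = (3.7, 0.5, 1.6, 4.1, 2.6); G = 12.5.
W^NE = (Σα)·G − ½Σα_i² = 12.5² − ½·40.07 = 136.215.
Planner sets c_i = Σα_j = 12.5 for every i, so G^SO = 5·12.5 = 62.5.
W^SO = (Σα)·G^SO − ½·5·(Σα)² = (5/2)·12.5² = 390.625.
Deadweight loss = W^SO − W^NE = 254.41.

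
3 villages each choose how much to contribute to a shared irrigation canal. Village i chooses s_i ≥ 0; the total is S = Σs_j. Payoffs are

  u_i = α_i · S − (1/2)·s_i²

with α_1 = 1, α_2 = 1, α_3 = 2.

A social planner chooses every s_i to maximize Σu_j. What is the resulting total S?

Planner FOC: ∂(Σu_j)/∂s_i = (Σα_j) − s_i = 0, so s_i^SO = Σα_j = 4 for every i; S^SO = 12.

12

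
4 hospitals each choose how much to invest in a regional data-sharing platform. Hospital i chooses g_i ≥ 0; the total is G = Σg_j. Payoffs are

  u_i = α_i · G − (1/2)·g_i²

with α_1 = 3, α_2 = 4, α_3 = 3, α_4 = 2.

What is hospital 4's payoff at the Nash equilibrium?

22

Hospital i's FOC: ∂u_i/∂g_i = α_i − g_i = 0, so g_i* = α_i.
NE contributions = (3, 4, 3, 2); G = 12.
u_4 = α_4·G − ½·(g_4)² = 2·12 − ½·2² = 22.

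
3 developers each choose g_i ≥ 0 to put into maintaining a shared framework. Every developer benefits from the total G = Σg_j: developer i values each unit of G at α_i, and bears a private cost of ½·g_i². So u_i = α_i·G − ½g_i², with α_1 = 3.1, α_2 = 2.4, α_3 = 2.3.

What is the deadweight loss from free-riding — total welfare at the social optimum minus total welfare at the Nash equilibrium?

40.75

Developer i's FOC: ∂u_i/∂g_i = α_i − g_i = 0, so g_i* = α_i.
NE contributions = (3.1, 2.4, 2.3); G = 7.8.
W^NE = (Σα)·G − ½Σα_i² = 7.8² − ½·20.66 = 50.51.
Planner sets g_i = Σα_j = 7.8 for every i, so G^SO = 3·7.8 = 23.4.
W^SO = (Σα)·G^SO − ½·3·(Σα)² = (3/2)·7.8² = 91.26.
Deadweight loss = W^SO − W^NE = 40.75.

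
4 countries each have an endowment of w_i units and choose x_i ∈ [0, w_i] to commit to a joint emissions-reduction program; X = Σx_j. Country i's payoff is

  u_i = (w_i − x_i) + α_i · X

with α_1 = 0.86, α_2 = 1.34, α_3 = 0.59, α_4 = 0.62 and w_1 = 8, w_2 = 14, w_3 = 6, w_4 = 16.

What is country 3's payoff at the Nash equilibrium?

∂u_i/∂x_i = α_i − 1, so country i contributes w_i if α_i > 1, else 0.
α_i > 1 for i ∈ {2}; NE contributions (0, 14, 0, 0), X = 14.
u_3 = (6 − 0) + 0.59·14 = 14.26.

14.26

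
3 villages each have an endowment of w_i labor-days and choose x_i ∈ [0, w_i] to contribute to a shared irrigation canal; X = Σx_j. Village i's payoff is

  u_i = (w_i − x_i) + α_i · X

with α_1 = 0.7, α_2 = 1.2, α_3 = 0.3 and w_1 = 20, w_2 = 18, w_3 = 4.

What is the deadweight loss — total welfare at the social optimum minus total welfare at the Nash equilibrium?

∂u_i/∂x_i = α_i − 1, so village i contributes w_i if α_i > 1, else 0.
α_i > 1 for i ∈ {2}; NE contributions (0, 18, 0), X = 18.
W^NE = Σw_i − X^NE + (Σα_i)·X^NE = 42 + 1.2·18 = 63.6.
Planner: ∂(Σu_j)/∂x_i = Σα_j − 1 = 1.2 > 0, so everyone contributes w_i; X^SO = 42, W^SO = 42 + 1.2·42 = 92.4.
Deadweight loss = 28.8.

28.8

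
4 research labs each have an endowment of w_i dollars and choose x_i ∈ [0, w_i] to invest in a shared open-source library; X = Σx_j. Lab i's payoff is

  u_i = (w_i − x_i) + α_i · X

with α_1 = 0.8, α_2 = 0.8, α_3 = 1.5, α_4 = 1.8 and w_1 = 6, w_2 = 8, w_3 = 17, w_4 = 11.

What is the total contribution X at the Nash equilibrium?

28

∂u_i/∂x_i = α_i − 1, so lab i contributes w_i if α_i > 1, else 0.
α_i > 1 for i ∈ {3, 4}; NE contributions (0, 0, 17, 11), X = 28.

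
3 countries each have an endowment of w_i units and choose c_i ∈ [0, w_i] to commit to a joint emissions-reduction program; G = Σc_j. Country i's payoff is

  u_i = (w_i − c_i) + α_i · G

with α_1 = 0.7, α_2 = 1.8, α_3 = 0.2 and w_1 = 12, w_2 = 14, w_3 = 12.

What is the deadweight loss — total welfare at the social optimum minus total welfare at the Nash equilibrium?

∂u_i/∂c_i = α_i − 1, so country i contributes w_i if α_i > 1, else 0.
α_i > 1 for i ∈ {2}; NE contributions (0, 14, 0), G = 14.
W^NE = Σw_i − G^NE + (Σα_i)·G^NE = 38 + 1.7·14 = 61.8.
Planner: ∂(Σu_j)/∂c_i = Σα_j − 1 = 1.7 > 0, so everyone contributes w_i; G^SO = 38, W^SO = 38 + 1.7·38 = 102.6.
Deadweight loss = 40.8.

40.8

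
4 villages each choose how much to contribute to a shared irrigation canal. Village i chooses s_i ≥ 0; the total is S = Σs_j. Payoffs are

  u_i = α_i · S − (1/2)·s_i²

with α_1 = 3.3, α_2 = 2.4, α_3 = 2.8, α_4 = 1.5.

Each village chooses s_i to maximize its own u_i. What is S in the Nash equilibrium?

Village i's FOC: ∂u_i/∂s_i = α_i − s_i = 0, so s_i* = α_i.
NE contributions = (3.3, 2.4, 2.8, 1.5); S = 10.

10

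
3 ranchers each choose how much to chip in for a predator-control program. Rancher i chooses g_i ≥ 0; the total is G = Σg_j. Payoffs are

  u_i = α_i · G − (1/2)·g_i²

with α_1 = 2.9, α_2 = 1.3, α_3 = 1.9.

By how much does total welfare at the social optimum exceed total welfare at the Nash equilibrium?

25.46

Rancher i's FOC: ∂u_i/∂g_i = α_i − g_i = 0, so g_i* = α_i.
NE contributions = (2.9, 1.3, 1.9); G = 6.1.
W^NE = (Σα)·G − ½Σα_i² = 6.1² − ½·13.71 = 30.355.
Planner sets g_i = Σα_j = 6.1 for every i, so G^SO = 3·6.1 = 18.3.
W^SO = (Σα)·G^SO − ½·3·(Σα)² = (3/2)·6.1² = 55.815.
Deadweight loss = W^SO − W^NE = 25.46.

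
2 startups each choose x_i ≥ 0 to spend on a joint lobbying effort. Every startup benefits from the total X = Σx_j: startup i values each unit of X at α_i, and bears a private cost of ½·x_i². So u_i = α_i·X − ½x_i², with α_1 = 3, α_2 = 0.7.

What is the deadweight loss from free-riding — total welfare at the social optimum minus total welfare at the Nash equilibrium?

Startup i's FOC: ∂u_i/∂x_i = α_i − x_i = 0, so x_i* = α_i.
NE contributions = (3, 0.7); X = 3.7.
W^NE = (Σα)·X − ½Σα_i² = 3.7² − ½·9.49 = 8.945.
Planner sets x_i = Σα_j = 3.7 for every i, so X^SO = 2·3.7 = 7.4.
W^SO = (Σα)·X^SO − ½·2·(Σα)² = (2/2)·3.7² = 13.69.
Deadweight loss = W^SO − W^NE = 4.745.

4.745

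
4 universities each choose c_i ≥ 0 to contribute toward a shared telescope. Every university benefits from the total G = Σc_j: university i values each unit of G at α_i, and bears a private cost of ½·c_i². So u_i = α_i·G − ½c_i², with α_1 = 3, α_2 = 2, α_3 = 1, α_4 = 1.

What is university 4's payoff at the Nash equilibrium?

6.5

University i's FOC: ∂u_i/∂c_i = α_i − c_i = 0, so c_i* = α_i.
NE contributions = (3, 2, 1, 1); G = 7.
u_4 = α_4·G − ½·(c_4)² = 1·7 − ½·1² = 6.5.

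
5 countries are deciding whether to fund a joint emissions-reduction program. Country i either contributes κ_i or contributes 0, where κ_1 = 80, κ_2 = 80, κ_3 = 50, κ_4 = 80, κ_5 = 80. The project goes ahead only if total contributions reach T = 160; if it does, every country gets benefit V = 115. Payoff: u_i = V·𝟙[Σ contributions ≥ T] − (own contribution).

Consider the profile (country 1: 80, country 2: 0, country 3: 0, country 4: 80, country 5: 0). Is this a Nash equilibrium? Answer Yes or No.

Total = 160 ≥ 160: provided.
Country 1 (pledges 80, payoff 35): dropping to 0 → total 80, payoff 0. No gain.
Country 2 (pledges 0, payoff 115): pledging 80 → total 240, payoff 35. No gain.
Country 3 (pledges 0, payoff 115): pledging 50 → total 210, payoff 65. No gain.
Country 4 (pledges 80, payoff 35): dropping to 0 → total 80, payoff 0. No gain.
Country 5 (pledges 0, payoff 115): pledging 80 → total 240, payoff 35. No gain.

Yes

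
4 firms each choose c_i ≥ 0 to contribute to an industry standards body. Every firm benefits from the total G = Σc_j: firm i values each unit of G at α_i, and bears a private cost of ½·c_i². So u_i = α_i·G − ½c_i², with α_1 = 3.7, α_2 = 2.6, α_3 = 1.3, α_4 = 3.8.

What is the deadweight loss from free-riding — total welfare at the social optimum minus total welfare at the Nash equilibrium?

Firm i's FOC: ∂u_i/∂c_i = α_i − c_i = 0, so c_i* = α_i.
NE contributions = (3.7, 2.6, 1.3, 3.8); G = 11.4.
W^NE = (Σα)·G − ½Σα_i² = 11.4² − ½·36.58 = 111.67.
Planner sets c_i = Σα_j = 11.4 for every i, so G^SO = 4·11.4 = 45.6.
W^SO = (Σα)·G^SO − ½·4·(Σα)² = (4/2)·11.4² = 259.92.
Deadweight loss = W^SO − W^NE = 148.25.

148.25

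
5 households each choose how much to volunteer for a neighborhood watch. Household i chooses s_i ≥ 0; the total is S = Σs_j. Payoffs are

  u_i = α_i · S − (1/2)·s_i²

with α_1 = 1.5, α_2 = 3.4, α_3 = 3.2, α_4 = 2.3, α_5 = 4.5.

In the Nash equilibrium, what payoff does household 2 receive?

44.88

Household i's FOC: ∂u_i/∂s_i = α_i − s_i = 0, so s_i* = α_i.
NE contributions = (1.5, 3.4, 3.2, 2.3, 4.5); S = 14.9.
u_2 = α_2·S − ½·(s_2)² = 3.4·14.9 − ½·3.4² = 44.88.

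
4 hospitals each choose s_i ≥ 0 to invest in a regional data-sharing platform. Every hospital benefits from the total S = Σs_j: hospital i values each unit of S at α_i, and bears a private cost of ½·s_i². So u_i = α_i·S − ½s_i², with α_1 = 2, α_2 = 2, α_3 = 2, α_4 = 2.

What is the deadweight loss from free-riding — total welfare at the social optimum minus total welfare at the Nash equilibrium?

72

Hospital i's FOC: ∂u_i/∂s_i = α_i − s_i = 0, so s_i* = α_i.
NE contributions = (2, 2, 2, 2); S = 8.
W^NE = (Σα)·S − ½Σα_i² = 8² − ½·16 = 56.
Planner sets s_i = Σα_j = 8 for every i, so S^SO = 4·8 = 32.
W^SO = (Σα)·S^SO − ½·4·(Σα)² = (4/2)·8² = 128.
Deadweight loss = W^SO − W^NE = 72.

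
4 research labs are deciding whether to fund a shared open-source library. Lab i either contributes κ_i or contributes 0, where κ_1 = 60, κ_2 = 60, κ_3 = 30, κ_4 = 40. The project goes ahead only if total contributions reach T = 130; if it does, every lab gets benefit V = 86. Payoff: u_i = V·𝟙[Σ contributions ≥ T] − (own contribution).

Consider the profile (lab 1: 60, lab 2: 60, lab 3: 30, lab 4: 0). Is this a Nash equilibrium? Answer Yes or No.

Yes

Total = 150 ≥ 130: provided.
Lab 1 (pledges 60, payoff 26): dropping to 0 → total 90, payoff 0. No gain.
Lab 2 (pledges 60, payoff 26): dropping to 0 → total 90, payoff 0. No gain.
Lab 3 (pledges 30, payoff 56): dropping to 0 → total 120, payoff 0. No gain.
Lab 4 (pledges 0, payoff 86): pledging 40 → total 190, payoff 46. No gain.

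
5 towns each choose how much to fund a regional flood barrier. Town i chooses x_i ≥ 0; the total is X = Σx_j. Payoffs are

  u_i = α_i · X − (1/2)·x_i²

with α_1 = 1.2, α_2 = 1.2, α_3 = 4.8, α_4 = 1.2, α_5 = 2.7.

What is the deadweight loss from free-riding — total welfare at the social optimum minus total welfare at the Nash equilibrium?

202.14

Town i's FOC: ∂u_i/∂x_i = α_i − x_i = 0, so x_i* = α_i.
NE contributions = (1.2, 1.2, 4.8, 1.2, 2.7); X = 11.1.
W^NE = (Σα)·X − ½Σα_i² = 11.1² − ½·34.65 = 105.885.
Planner sets x_i = Σα_j = 11.1 for every i, so X^SO = 5·11.1 = 55.5.
W^SO = (Σα)·X^SO − ½·5·(Σα)² = (5/2)·11.1² = 308.025.
Deadweight loss = W^SO − W^NE = 202.14.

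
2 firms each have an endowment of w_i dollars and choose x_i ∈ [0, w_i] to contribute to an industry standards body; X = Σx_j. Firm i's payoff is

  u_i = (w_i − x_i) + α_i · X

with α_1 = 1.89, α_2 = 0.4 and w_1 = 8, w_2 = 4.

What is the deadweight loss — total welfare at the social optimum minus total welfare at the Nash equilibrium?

5.16

∂u_i/∂x_i = α_i − 1, so firm i contributes w_i if α_i > 1, else 0.
α_i > 1 for i ∈ {1}; NE contributions (8, 0), X = 8.
W^NE = Σw_i − X^NE + (Σα_i)·X^NE = 12 + 1.29·8 = 22.32.
Planner: ∂(Σu_j)/∂x_i = Σα_j − 1 = 1.29 > 0, so everyone contributes w_i; X^SO = 12, W^SO = 12 + 1.29·12 = 27.48.
Deadweight loss = 5.16.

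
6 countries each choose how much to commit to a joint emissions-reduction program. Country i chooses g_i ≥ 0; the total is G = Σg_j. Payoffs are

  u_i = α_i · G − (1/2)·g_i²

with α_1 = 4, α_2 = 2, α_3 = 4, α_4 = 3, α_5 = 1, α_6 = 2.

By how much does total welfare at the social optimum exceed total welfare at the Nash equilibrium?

537

Country i's FOC: ∂u_i/∂g_i = α_i − g_i = 0, so g_i* = α_i.
NE contributions = (4, 2, 4, 3, 1, 2); G = 16.
W^NE = (Σα)·G − ½Σα_i² = 16² − ½·50 = 231.
Planner sets g_i = Σα_j = 16 for every i, so G^SO = 6·16 = 96.
W^SO = (Σα)·G^SO − ½·6·(Σα)² = (6/2)·16² = 768.
Deadweight loss = W^SO − W^NE = 537.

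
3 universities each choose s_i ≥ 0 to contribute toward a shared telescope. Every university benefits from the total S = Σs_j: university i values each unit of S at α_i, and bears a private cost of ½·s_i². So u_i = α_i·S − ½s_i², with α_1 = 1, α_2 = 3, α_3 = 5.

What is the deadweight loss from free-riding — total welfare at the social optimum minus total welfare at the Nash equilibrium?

University i's FOC: ∂u_i/∂s_i = α_i − s_i = 0, so s_i* = α_i.
NE contributions = (1, 3, 5); S = 9.
W^NE = (Σα)·S − ½Σα_i² = 9² − ½·35 = 63.5.
Planner sets s_i = Σα_j = 9 for every i, so S^SO = 3·9 = 27.
W^SO = (Σα)·S^SO − ½·3·(Σα)² = (3/2)·9² = 121.5.
Deadweight loss = W^SO − W^NE = 58.

58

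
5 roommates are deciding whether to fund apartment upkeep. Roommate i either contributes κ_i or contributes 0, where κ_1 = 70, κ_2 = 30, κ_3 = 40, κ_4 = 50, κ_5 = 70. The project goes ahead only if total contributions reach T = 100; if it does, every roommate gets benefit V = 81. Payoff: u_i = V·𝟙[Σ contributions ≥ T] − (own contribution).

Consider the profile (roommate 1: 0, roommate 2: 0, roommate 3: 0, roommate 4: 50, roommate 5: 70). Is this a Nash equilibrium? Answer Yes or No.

Total = 120 ≥ 100: provided.
Roommate 1 (pledges 0, payoff 81): pledging 70 → total 190, payoff 11. No gain.
Roommate 2 (pledges 0, payoff 81): pledging 30 → total 150, payoff 51. No gain.
Roommate 3 (pledges 0, payoff 81): pledging 40 → total 160, payoff 41. No gain.
Roommate 4 (pledges 50, payoff 31): dropping to 0 → total 70, payoff 0. No gain.
Roommate 5 (pledges 70, payoff 11): dropping to 0 → total 50, payoff 0. No gain.

Yes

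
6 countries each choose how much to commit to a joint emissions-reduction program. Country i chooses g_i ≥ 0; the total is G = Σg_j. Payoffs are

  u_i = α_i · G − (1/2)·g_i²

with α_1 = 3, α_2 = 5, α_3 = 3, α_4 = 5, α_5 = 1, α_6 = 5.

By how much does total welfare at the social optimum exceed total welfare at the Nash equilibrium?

1015

Country i's FOC: ∂u_i/∂g_i = α_i − g_i = 0, so g_i* = α_i.
NE contributions = (3, 5, 3, 5, 1, 5); G = 22.
W^NE = (Σα)·G − ½Σα_i² = 22² − ½·94 = 437.
Planner sets g_i = Σα_j = 22 for every i, so G^SO = 6·22 = 132.
W^SO = (Σα)·G^SO − ½·6·(Σα)² = (6/2)·22² = 1452.
Deadweight loss = W^SO − W^NE = 1015.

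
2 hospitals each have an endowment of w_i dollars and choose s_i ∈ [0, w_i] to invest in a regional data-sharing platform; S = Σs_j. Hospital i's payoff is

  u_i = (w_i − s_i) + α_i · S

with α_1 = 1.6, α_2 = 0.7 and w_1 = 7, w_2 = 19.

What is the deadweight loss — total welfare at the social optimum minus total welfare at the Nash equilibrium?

∂u_i/∂s_i = α_i − 1, so hospital i contributes w_i if α_i > 1, else 0.
α_i > 1 for i ∈ {1}; NE contributions (7, 0), S = 7.
W^NE = Σw_i − S^NE + (Σα_i)·S^NE = 26 + 1.3·7 = 35.1.
Planner: ∂(Σu_j)/∂s_i = Σα_j − 1 = 1.3 > 0, so everyone contributes w_i; S^SO = 26, W^SO = 26 + 1.3·26 = 59.8.
Deadweight loss = 24.7.

24.7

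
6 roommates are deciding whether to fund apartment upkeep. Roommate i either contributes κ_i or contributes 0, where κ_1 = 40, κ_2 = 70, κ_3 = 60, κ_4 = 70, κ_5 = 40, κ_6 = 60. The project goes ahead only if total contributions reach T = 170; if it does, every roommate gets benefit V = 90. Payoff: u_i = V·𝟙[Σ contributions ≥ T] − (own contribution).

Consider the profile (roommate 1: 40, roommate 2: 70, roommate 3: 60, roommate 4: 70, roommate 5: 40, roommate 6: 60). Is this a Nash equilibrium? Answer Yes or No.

Total = 340 ≥ 170: provided.
Roommate 1 (pledges 40, payoff 50): dropping to 0 → total 300, payoff 90. Profitable deviation.

No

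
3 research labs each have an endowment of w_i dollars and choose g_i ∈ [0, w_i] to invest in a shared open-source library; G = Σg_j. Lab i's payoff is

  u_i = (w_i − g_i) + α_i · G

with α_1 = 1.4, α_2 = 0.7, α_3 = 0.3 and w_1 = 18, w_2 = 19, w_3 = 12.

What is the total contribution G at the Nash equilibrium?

18

∂u_i/∂g_i = α_i − 1, so lab i contributes w_i if α_i > 1, else 0.
α_i > 1 for i ∈ {1}; NE contributions (18, 0, 0), G = 18.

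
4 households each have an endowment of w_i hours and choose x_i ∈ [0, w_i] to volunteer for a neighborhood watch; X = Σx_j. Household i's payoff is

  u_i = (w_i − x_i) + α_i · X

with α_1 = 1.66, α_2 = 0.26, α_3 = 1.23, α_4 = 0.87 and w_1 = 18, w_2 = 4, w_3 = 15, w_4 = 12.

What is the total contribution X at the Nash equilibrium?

∂u_i/∂x_i = α_i − 1, so household i contributes w_i if α_i > 1, else 0.
α_i > 1 for i ∈ {1, 3}; NE contributions (18, 0, 15, 0), X = 33.

33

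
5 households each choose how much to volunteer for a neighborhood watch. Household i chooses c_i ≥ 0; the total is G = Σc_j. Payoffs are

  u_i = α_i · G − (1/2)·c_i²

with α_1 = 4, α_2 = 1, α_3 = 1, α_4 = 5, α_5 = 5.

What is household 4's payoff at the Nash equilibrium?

Household i's FOC: ∂u_i/∂c_i = α_i − c_i = 0, so c_i* = α_i.
NE contributions = (4, 1, 1, 5, 5); G = 16.
u_4 = α_4·G − ½·(c_4)² = 5·16 − ½·5² = 67.5.

67.5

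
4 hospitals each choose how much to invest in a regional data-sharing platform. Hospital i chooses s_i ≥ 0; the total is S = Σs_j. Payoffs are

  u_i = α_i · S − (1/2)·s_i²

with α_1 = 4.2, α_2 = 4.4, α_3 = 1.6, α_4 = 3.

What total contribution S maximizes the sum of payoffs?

Planner FOC: ∂(Σu_j)/∂s_i = (Σα_j) − s_i = 0, so s_i^SO = Σα_j = 13.2 for every i; S^SO = 52.8.

52.8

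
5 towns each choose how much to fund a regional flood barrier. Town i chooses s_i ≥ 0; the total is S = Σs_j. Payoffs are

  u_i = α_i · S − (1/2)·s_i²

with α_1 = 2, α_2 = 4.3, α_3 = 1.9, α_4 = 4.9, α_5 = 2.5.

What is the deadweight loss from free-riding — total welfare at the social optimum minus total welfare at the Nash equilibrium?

393.22

Town i's FOC: ∂u_i/∂s_i = α_i − s_i = 0, so s_i* = α_i.
NE contributions = (2, 4.3, 1.9, 4.9, 2.5); S = 15.6.
W^NE = (Σα)·S − ½Σα_i² = 15.6² − ½·56.36 = 215.18.
Planner sets s_i = Σα_j = 15.6 for every i, so S^SO = 5·15.6 = 78.
W^SO = (Σα)·S^SO − ½·5·(Σα)² = (5/2)·15.6² = 608.4.
Deadweight loss = W^SO − W^NE = 393.22.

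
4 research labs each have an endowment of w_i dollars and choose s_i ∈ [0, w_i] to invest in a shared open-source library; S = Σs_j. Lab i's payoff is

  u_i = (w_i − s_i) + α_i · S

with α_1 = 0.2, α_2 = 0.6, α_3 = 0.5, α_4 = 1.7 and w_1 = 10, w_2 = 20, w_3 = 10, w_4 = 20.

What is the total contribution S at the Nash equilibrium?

∂u_i/∂s_i = α_i − 1, so lab i contributes w_i if α_i > 1, else 0.
α_i > 1 for i ∈ {4}; NE contributions (0, 0, 0, 20), S = 20.

20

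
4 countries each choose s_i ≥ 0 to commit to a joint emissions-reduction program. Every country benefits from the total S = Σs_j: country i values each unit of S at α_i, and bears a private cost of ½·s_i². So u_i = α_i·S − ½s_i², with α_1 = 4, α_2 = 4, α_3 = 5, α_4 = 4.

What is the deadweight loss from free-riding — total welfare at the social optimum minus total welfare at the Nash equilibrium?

325.5

Country i's FOC: ∂u_i/∂s_i = α_i − s_i = 0, so s_i* = α_i.
NE contributions = (4, 4, 5, 4); S = 17.
W^NE = (Σα)·S − ½Σα_i² = 17² − ½·73 = 252.5.
Planner sets s_i = Σα_j = 17 for every i, so S^SO = 4·17 = 68.
W^SO = (Σα)·S^SO − ½·4·(Σα)² = (4/2)·17² = 578.
Deadweight loss = W^SO − W^NE = 325.5.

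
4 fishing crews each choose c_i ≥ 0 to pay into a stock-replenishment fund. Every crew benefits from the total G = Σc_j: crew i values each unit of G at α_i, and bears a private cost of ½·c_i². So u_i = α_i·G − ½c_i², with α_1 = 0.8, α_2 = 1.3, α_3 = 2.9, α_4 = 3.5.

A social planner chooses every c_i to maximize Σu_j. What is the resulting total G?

34

Planner FOC: ∂(Σu_j)/∂c_i = (Σα_j) − c_i = 0, so c_i^SO = Σα_j = 8.5 for every i; G^SO = 34.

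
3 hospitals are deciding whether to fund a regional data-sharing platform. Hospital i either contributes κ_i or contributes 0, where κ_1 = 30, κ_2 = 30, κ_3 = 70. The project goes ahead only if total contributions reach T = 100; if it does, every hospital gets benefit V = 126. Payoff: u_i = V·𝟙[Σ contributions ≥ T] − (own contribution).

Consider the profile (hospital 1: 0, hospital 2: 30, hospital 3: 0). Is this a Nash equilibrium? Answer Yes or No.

No

Total = 30 < 100: not provided.
Hospital 1 (pledges 0, payoff 0): pledging 30 → total 60, payoff -30. No gain.
Hospital 2 (pledges 30, payoff -30): dropping to 0 → total 0, payoff 0. Profitable deviation.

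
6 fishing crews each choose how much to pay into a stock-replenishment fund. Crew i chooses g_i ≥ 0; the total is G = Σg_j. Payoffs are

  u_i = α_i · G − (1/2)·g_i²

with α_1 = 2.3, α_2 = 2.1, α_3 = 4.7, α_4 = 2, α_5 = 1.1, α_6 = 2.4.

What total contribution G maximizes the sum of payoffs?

Planner FOC: ∂(Σu_j)/∂g_i = (Σα_j) − g_i = 0, so g_i^SO = Σα_j = 14.6 for every i; G^SO = 87.6.

87.6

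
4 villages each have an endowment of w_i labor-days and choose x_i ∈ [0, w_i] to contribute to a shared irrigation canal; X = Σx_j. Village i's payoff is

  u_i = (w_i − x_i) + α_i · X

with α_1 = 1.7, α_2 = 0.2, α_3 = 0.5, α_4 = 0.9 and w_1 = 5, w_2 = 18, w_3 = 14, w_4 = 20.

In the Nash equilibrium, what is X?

∂u_i/∂x_i = α_i − 1, so village i contributes w_i if α_i > 1, else 0.
α_i > 1 for i ∈ {1}; NE contributions (5, 0, 0, 0), X = 5.

5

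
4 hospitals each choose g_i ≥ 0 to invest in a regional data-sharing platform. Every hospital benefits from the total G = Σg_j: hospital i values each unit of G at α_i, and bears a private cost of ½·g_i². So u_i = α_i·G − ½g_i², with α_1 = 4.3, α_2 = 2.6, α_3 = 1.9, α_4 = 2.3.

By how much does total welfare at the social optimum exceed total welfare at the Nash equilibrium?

Hospital i's FOC: ∂u_i/∂g_i = α_i − g_i = 0, so g_i* = α_i.
NE contributions = (4.3, 2.6, 1.9, 2.3); G = 11.1.
W^NE = (Σα)·G − ½Σα_i² = 11.1² − ½·34.15 = 106.135.
Planner sets g_i = Σα_j = 11.1 for every i, so G^SO = 4·11.1 = 44.4.
W^SO = (Σα)·G^SO − ½·4·(Σα)² = (4/2)·11.1² = 246.42.
Deadweight loss = W^SO − W^NE = 140.285.

140.285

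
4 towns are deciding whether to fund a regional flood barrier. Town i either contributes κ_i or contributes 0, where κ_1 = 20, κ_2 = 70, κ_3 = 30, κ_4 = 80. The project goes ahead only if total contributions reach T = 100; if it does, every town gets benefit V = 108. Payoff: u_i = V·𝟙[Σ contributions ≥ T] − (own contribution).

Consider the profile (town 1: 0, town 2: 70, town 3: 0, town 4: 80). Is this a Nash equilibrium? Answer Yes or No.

Yes

Total = 150 ≥ 100: provided.
Town 1 (pledges 0, payoff 108): pledging 20 → total 170, payoff 88. No gain.
Town 2 (pledges 70, payoff 38): dropping to 0 → total 80, payoff 0. No gain.
Town 3 (pledges 0, payoff 108): pledging 30 → total 180, payoff 78. No gain.
Town 4 (pledges 80, payoff 28): dropping to 0 → total 70, payoff 0. No gain.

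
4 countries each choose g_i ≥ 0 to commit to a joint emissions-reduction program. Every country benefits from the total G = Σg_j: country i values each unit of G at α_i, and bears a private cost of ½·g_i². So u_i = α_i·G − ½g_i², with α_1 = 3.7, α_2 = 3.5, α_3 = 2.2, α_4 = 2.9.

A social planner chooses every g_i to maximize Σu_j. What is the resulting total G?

49.2

Planner FOC: ∂(Σu_j)/∂g_i = (Σα_j) − g_i = 0, so g_i^SO = Σα_j = 12.3 for every i; G^SO = 49.2.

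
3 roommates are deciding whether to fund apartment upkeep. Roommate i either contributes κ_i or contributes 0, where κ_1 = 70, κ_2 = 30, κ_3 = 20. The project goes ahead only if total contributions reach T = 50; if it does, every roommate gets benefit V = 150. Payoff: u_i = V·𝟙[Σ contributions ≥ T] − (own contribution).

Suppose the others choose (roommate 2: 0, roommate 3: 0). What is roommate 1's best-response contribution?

70

Others' total = 0. Contributing 70 brings total to 70 ≥ 50: gain V − κ_1 = 80.
Best response: 70.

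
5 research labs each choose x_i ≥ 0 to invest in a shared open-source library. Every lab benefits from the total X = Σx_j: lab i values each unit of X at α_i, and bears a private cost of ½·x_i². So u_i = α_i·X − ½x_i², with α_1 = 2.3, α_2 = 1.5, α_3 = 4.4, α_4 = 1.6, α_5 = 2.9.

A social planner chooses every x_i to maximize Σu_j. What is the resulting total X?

63.5

Planner FOC: ∂(Σu_j)/∂x_i = (Σα_j) − x_i = 0, so x_i^SO = Σα_j = 12.7 for every i; X^SO = 63.5.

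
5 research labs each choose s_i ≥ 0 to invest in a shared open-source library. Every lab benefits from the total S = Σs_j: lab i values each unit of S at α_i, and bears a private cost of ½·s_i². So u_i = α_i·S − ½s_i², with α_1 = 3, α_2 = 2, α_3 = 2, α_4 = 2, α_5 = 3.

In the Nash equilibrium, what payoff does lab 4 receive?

Lab i's FOC: ∂u_i/∂s_i = α_i − s_i = 0, so s_i* = α_i.
NE contributions = (3, 2, 2, 2, 3); S = 12.
u_4 = α_4·S − ½·(s_4)² = 2·12 − ½·2² = 22.

22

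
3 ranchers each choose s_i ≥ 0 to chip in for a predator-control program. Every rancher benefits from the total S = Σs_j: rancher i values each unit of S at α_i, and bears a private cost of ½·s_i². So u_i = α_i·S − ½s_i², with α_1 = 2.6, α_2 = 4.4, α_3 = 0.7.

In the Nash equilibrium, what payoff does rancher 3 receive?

5.145

Rancher i's FOC: ∂u_i/∂s_i = α_i − s_i = 0, so s_i* = α_i.
NE contributions = (2.6, 4.4, 0.7); S = 7.7.
u_3 = α_3·S − ½·(s_3)² = 0.7·7.7 − ½·0.7² = 5.145.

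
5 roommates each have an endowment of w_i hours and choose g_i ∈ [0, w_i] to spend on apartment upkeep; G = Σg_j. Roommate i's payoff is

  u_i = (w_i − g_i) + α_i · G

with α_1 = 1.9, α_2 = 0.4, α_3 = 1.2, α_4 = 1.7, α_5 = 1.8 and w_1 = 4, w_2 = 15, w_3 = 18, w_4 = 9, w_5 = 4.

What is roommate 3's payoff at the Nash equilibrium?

42

∂u_i/∂g_i = α_i − 1, so roommate i contributes w_i if α_i > 1, else 0.
α_i > 1 for i ∈ {1, 3, 4, 5}; NE contributions (4, 0, 18, 9, 4), G = 35.
u_3 = (18 − 18) + 1.2·35 = 42.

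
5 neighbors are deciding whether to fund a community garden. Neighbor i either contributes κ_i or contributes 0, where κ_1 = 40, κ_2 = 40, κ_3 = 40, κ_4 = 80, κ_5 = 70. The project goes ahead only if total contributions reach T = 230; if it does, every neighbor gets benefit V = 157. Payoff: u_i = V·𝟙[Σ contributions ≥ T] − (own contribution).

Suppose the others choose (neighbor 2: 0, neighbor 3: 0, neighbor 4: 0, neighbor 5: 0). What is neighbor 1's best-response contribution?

Others' total = 0. Even contributing 40 gives 40 < 230: no benefit either way.
Best response: 0.

0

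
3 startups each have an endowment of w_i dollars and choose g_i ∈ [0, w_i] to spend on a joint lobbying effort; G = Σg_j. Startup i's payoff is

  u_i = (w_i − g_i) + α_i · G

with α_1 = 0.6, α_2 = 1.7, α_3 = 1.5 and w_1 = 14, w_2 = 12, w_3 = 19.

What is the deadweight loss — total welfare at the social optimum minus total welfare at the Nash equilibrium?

39.2

∂u_i/∂g_i = α_i − 1, so startup i contributes w_i if α_i > 1, else 0.
α_i > 1 for i ∈ {2, 3}; NE contributions (0, 12, 19), G = 31.
W^NE = Σw_i − G^NE + (Σα_i)·G^NE = 45 + 2.8·31 = 131.8.
Planner: ∂(Σu_j)/∂g_i = Σα_j − 1 = 2.8 > 0, so everyone contributes w_i; G^SO = 45, W^SO = 45 + 2.8·45 = 171.
Deadweight loss = 39.2.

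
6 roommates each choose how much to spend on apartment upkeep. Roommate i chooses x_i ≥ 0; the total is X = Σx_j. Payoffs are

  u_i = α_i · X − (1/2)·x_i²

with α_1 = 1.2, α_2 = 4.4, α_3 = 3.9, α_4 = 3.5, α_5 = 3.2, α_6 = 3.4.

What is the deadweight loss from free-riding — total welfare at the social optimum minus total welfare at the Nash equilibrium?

Roommate i's FOC: ∂u_i/∂x_i = α_i − x_i = 0, so x_i* = α_i.
NE contributions = (1.2, 4.4, 3.9, 3.5, 3.2, 3.4); X = 19.6.
W^NE = (Σα)·X − ½Σα_i² = 19.6² − ½·70.06 = 349.13.
Planner sets x_i = Σα_j = 19.6 for every i, so X^SO = 6·19.6 = 117.6.
W^SO = (Σα)·X^SO − ½·6·(Σα)² = (6/2)·19.6² = 1152.48.
Deadweight loss = W^SO − W^NE = 803.35.

803.35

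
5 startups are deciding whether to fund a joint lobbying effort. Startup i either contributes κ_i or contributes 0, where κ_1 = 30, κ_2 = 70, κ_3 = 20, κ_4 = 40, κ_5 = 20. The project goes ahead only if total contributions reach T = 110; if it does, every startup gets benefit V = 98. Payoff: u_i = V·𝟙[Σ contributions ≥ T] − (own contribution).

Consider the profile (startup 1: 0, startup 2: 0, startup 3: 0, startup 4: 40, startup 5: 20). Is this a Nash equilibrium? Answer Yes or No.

No

Total = 60 < 110: not provided.
Startup 1 (pledges 0, payoff 0): pledging 30 → total 90, payoff -30. No gain.
Startup 2 (pledges 0, payoff 0): pledging 70 → total 130, payoff 28. Profitable deviation.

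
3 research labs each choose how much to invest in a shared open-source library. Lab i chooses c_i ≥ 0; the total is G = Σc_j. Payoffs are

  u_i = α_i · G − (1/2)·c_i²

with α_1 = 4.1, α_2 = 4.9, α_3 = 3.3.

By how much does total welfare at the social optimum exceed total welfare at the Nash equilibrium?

Lab i's FOC: ∂u_i/∂c_i = α_i − c_i = 0, so c_i* = α_i.
NE contributions = (4.1, 4.9, 3.3); G = 12.3.
W^NE = (Σα)·G − ½Σα_i² = 12.3² − ½·51.71 = 125.435.
Planner sets c_i = Σα_j = 12.3 for every i, so G^SO = 3·12.3 = 36.9.
W^SO = (Σα)·G^SO − ½·3·(Σα)² = (3/2)·12.3² = 226.935.
Deadweight loss = W^SO − W^NE = 101.5.

101.5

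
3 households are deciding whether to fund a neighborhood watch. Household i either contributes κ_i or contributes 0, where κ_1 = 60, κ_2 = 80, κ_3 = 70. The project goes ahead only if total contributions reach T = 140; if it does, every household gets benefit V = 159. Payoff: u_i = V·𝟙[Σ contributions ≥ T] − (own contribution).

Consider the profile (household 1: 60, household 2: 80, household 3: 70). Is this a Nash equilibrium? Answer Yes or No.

No

Total = 210 ≥ 140: provided.
Household 1 (pledges 60, payoff 99): dropping to 0 → total 150, payoff 159. Profitable deviation.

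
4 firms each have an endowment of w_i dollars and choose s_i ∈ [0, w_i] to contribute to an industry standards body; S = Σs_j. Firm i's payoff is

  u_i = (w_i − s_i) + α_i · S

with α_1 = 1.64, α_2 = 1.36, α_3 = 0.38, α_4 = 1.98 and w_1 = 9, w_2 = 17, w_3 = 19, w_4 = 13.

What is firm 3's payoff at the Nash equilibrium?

33.82

∂u_i/∂s_i = α_i − 1, so firm i contributes w_i if α_i > 1, else 0.
α_i > 1 for i ∈ {1, 2, 4}; NE contributions (9, 17, 0, 13), S = 39.
u_3 = (19 − 0) + 0.38·39 = 33.82.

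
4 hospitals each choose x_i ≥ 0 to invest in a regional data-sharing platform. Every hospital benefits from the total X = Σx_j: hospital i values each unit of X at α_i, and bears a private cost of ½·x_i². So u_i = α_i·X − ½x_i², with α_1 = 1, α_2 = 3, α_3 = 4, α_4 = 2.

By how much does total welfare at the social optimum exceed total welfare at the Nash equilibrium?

Hospital i's FOC: ∂u_i/∂x_i = α_i − x_i = 0, so x_i* = α_i.
NE contributions = (1, 3, 4, 2); X = 10.
W^NE = (Σα)·X − ½Σα_i² = 10² − ½·30 = 85.
Planner sets x_i = Σα_j = 10 for every i, so X^SO = 4·10 = 40.
W^SO = (Σα)·X^SO − ½·4·(Σα)² = (4/2)·10² = 200.
Deadweight loss = W^SO − W^NE = 115.

115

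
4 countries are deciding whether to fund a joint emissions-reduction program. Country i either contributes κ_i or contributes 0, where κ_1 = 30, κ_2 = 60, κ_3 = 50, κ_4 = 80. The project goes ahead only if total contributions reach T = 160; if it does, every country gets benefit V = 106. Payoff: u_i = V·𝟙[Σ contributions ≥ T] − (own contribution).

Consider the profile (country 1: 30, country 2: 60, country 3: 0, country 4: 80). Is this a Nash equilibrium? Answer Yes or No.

Total = 170 ≥ 160: provided.
Country 1 (pledges 30, payoff 76): dropping to 0 → total 140, payoff 0. No gain.
Country 2 (pledges 60, payoff 46): dropping to 0 → total 110, payoff 0. No gain.
Country 3 (pledges 0, payoff 106): pledging 50 → total 220, payoff 56. No gain.
Country 4 (pledges 80, payoff 26): dropping to 0 → total 90, payoff 0. No gain.

Yes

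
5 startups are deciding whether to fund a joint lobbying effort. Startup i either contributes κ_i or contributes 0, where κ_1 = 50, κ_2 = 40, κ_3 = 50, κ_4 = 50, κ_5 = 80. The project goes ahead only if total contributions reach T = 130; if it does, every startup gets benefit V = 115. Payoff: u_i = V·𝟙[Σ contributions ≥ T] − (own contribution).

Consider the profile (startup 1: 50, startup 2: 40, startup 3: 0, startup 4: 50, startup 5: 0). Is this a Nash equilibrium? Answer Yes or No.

Yes

Total = 140 ≥ 130: provided.
Startup 1 (pledges 50, payoff 65): dropping to 0 → total 90, payoff 0. No gain.
Startup 2 (pledges 40, payoff 75): dropping to 0 → total 100, payoff 0. No gain.
Startup 3 (pledges 0, payoff 115): pledging 50 → total 190, payoff 65. No gain.
Startup 4 (pledges 50, payoff 65): dropping to 0 → total 90, payoff 0. No gain.
Startup 5 (pledges 0, payoff 115): pledging 80 → total 220, payoff 35. No gain.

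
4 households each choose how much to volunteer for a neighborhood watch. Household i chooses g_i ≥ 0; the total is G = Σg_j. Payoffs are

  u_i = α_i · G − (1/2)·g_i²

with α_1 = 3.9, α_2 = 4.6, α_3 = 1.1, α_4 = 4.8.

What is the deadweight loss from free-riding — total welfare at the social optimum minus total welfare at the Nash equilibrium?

Household i's FOC: ∂u_i/∂g_i = α_i − g_i = 0, so g_i* = α_i.
NE contributions = (3.9, 4.6, 1.1, 4.8); G = 14.4.
W^NE = (Σα)·G − ½Σα_i² = 14.4² − ½·60.62 = 177.05.
Planner sets g_i = Σα_j = 14.4 for every i, so G^SO = 4·14.4 = 57.6.
W^SO = (Σα)·G^SO − ½·4·(Σα)² = (4/2)·14.4² = 414.72.
Deadweight loss = W^SO − W^NE = 237.67.

237.67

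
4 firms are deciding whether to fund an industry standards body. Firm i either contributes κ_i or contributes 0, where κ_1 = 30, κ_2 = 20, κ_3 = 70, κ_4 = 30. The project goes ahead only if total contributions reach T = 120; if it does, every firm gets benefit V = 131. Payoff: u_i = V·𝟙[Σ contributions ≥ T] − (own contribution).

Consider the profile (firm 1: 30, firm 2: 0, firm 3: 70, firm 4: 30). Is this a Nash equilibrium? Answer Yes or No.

Yes

Total = 130 ≥ 120: provided.
Firm 1 (pledges 30, payoff 101): dropping to 0 → total 100, payoff 0. No gain.
Firm 2 (pledges 0, payoff 131): pledging 20 → total 150, payoff 111. No gain.
Firm 3 (pledges 70, payoff 61): dropping to 0 → total 60, payoff 0. No gain.
Firm 4 (pledges 30, payoff 101): dropping to 0 → total 100, payoff 0. No gain.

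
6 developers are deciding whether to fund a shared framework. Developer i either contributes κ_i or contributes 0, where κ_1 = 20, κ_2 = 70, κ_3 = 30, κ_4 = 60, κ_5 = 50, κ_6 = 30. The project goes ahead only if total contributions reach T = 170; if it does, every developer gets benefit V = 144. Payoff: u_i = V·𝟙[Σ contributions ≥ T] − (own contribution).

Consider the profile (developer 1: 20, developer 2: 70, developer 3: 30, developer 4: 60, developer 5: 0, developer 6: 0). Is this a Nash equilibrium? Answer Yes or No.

Total = 180 ≥ 170: provided.
Developer 1 (pledges 20, payoff 124): dropping to 0 → total 160, payoff 0. No gain.
Developer 2 (pledges 70, payoff 74): dropping to 0 → total 110, payoff 0. No gain.
Developer 3 (pledges 30, payoff 114): dropping to 0 → total 150, payoff 0. No gain.
Developer 4 (pledges 60, payoff 84): dropping to 0 → total 120, payoff 0. No gain.
Developer 5 (pledges 0, payoff 144): pledging 50 → total 230, payoff 94. No gain.
Developer 6 (pledges 0, payoff 144): pledging 30 → total 210, payoff 114. No gain.

Yes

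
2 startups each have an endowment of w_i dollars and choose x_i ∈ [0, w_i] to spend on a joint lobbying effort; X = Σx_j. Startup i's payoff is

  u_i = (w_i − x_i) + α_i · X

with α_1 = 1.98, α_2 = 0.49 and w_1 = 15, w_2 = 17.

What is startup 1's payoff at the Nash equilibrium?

29.7

∂u_i/∂x_i = α_i − 1, so startup i contributes w_i if α_i > 1, else 0.
α_i > 1 for i ∈ {1}; NE contributions (15, 0), X = 15.
u_1 = (15 − 15) + 1.98·15 = 29.7.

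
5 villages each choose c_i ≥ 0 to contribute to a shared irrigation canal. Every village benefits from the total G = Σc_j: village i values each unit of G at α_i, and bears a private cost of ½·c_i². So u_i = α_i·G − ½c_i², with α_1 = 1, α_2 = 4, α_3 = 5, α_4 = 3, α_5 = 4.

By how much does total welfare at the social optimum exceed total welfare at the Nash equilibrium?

467

Village i's FOC: ∂u_i/∂c_i = α_i − c_i = 0, so c_i* = α_i.
NE contributions = (1, 4, 5, 3, 4); G = 17.
W^NE = (Σα)·G − ½Σα_i² = 17² − ½·67 = 255.5.
Planner sets c_i = Σα_j = 17 for every i, so G^SO = 5·17 = 85.
W^SO = (Σα)·G^SO − ½·5·(Σα)² = (5/2)·17² = 722.5.
Deadweight loss = W^SO − W^NE = 467.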